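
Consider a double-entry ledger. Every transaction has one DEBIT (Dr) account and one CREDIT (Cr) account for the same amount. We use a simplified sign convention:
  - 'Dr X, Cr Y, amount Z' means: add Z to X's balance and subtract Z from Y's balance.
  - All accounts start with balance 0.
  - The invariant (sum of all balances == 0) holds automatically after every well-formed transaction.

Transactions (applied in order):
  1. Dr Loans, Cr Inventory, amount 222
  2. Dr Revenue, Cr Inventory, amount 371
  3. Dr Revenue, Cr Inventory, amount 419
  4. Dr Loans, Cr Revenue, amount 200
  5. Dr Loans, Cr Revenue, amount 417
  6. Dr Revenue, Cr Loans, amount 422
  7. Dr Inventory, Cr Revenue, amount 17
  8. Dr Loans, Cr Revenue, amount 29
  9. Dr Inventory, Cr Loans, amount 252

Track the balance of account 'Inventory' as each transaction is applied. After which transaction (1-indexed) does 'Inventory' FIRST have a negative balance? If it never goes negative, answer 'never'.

After txn 1: Inventory=-222

Answer: 1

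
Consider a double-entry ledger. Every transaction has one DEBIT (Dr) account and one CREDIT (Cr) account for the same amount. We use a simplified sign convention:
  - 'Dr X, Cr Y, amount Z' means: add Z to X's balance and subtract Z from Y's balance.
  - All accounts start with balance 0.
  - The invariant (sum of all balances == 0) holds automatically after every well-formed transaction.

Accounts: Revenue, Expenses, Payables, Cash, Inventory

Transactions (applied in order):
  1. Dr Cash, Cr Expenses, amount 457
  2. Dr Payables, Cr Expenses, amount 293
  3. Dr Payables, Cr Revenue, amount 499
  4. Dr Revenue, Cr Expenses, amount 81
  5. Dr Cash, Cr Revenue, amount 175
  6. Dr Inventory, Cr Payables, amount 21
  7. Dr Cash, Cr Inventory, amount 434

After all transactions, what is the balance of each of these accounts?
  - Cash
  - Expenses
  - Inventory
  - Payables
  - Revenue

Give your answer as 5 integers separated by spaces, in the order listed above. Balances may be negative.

Answer: 1066 -831 -413 771 -593

Derivation:
After txn 1 (Dr Cash, Cr Expenses, amount 457): Cash=457 Expenses=-457
After txn 2 (Dr Payables, Cr Expenses, amount 293): Cash=457 Expenses=-750 Payables=293
After txn 3 (Dr Payables, Cr Revenue, amount 499): Cash=457 Expenses=-750 Payables=792 Revenue=-499
After txn 4 (Dr Revenue, Cr Expenses, amount 81): Cash=457 Expenses=-831 Payables=792 Revenue=-418
After txn 5 (Dr Cash, Cr Revenue, amount 175): Cash=632 Expenses=-831 Payables=792 Revenue=-593
After txn 6 (Dr Inventory, Cr Payables, amount 21): Cash=632 Expenses=-831 Inventory=21 Payables=771 Revenue=-593
After txn 7 (Dr Cash, Cr Inventory, amount 434): Cash=1066 Expenses=-831 Inventory=-413 Payables=771 Revenue=-593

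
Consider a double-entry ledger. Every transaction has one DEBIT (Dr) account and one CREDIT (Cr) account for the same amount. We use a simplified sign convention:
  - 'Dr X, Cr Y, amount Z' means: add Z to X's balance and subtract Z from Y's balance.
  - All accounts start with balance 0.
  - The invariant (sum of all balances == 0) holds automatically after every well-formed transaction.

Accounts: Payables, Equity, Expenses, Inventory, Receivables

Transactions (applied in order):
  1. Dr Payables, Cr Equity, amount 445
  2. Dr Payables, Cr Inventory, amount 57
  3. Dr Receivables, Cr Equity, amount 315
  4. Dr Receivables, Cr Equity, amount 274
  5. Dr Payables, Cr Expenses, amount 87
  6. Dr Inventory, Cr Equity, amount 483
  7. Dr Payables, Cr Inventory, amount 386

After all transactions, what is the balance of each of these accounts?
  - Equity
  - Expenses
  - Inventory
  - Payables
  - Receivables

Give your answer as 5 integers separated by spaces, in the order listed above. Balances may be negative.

After txn 1 (Dr Payables, Cr Equity, amount 445): Equity=-445 Payables=445
After txn 2 (Dr Payables, Cr Inventory, amount 57): Equity=-445 Inventory=-57 Payables=502
After txn 3 (Dr Receivables, Cr Equity, amount 315): Equity=-760 Inventory=-57 Payables=502 Receivables=315
After txn 4 (Dr Receivables, Cr Equity, amount 274): Equity=-1034 Inventory=-57 Payables=502 Receivables=589
After txn 5 (Dr Payables, Cr Expenses, amount 87): Equity=-1034 Expenses=-87 Inventory=-57 Payables=589 Receivables=589
After txn 6 (Dr Inventory, Cr Equity, amount 483): Equity=-1517 Expenses=-87 Inventory=426 Payables=589 Receivables=589
After txn 7 (Dr Payables, Cr Inventory, amount 386): Equity=-1517 Expenses=-87 Inventory=40 Payables=975 Receivables=589

Answer: -1517 -87 40 975 589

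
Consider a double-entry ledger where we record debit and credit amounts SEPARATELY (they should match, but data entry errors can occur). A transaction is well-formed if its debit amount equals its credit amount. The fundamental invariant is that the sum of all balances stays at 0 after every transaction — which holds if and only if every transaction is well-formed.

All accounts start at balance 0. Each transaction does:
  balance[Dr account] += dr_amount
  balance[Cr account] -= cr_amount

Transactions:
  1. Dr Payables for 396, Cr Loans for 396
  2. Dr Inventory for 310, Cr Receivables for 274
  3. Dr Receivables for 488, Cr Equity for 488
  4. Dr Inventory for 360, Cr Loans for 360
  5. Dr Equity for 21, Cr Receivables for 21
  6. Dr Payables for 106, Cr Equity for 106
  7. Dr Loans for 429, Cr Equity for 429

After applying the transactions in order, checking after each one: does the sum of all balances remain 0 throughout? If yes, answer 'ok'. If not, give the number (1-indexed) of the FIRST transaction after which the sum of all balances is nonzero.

Answer: 2

Derivation:
After txn 1: dr=396 cr=396 sum_balances=0
After txn 2: dr=310 cr=274 sum_balances=36
After txn 3: dr=488 cr=488 sum_balances=36
After txn 4: dr=360 cr=360 sum_balances=36
After txn 5: dr=21 cr=21 sum_balances=36
After txn 6: dr=106 cr=106 sum_balances=36
After txn 7: dr=429 cr=429 sum_balances=36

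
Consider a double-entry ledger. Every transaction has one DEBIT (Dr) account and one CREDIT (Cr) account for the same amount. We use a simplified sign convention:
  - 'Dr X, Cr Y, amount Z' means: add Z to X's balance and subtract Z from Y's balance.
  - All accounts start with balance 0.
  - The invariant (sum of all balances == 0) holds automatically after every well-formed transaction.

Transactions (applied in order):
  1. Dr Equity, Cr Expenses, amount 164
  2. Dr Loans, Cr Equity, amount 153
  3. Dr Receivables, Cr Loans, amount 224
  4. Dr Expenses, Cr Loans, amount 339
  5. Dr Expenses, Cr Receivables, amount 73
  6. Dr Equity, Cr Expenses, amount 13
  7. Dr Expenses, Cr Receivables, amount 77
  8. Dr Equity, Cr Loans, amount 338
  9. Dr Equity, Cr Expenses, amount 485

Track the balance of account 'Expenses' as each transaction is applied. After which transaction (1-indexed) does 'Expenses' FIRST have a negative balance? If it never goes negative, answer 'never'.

After txn 1: Expenses=-164

Answer: 1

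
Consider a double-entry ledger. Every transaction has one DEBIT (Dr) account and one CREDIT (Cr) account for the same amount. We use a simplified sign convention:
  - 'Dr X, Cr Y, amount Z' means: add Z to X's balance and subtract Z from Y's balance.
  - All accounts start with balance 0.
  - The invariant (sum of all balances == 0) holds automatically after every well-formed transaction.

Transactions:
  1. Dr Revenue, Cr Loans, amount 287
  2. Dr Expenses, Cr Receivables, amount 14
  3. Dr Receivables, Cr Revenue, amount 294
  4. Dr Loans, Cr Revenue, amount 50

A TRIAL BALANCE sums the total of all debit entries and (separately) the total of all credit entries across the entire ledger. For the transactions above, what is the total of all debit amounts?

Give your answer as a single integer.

Answer: 645

Derivation:
Txn 1: debit+=287
Txn 2: debit+=14
Txn 3: debit+=294
Txn 4: debit+=50
Total debits = 645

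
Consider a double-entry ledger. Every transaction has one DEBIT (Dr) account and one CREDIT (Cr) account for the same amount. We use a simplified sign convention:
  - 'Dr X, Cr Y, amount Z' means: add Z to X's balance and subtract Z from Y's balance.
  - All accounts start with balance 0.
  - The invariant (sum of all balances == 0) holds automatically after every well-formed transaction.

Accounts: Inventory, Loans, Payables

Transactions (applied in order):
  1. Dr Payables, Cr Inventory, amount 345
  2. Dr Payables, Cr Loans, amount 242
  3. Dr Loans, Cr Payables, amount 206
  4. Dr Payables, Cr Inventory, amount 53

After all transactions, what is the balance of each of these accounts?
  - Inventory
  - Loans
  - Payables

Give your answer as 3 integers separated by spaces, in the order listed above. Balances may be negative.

Answer: -398 -36 434

Derivation:
After txn 1 (Dr Payables, Cr Inventory, amount 345): Inventory=-345 Payables=345
After txn 2 (Dr Payables, Cr Loans, amount 242): Inventory=-345 Loans=-242 Payables=587
After txn 3 (Dr Loans, Cr Payables, amount 206): Inventory=-345 Loans=-36 Payables=381
After txn 4 (Dr Payables, Cr Inventory, amount 53): Inventory=-398 Loans=-36 Payables=434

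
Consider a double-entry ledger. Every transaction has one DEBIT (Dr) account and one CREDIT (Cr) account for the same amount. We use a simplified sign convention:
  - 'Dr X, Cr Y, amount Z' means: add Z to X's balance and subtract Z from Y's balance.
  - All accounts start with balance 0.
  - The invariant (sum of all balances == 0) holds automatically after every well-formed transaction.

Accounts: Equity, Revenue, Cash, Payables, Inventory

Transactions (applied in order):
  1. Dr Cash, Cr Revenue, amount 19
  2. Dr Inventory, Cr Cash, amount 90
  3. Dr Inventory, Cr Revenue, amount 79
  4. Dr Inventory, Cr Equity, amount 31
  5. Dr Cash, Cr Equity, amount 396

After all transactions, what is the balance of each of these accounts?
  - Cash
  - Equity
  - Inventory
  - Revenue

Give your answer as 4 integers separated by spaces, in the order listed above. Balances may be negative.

Answer: 325 -427 200 -98

Derivation:
After txn 1 (Dr Cash, Cr Revenue, amount 19): Cash=19 Revenue=-19
After txn 2 (Dr Inventory, Cr Cash, amount 90): Cash=-71 Inventory=90 Revenue=-19
After txn 3 (Dr Inventory, Cr Revenue, amount 79): Cash=-71 Inventory=169 Revenue=-98
After txn 4 (Dr Inventory, Cr Equity, amount 31): Cash=-71 Equity=-31 Inventory=200 Revenue=-98
After txn 5 (Dr Cash, Cr Equity, amount 396): Cash=325 Equity=-427 Inventory=200 Revenue=-98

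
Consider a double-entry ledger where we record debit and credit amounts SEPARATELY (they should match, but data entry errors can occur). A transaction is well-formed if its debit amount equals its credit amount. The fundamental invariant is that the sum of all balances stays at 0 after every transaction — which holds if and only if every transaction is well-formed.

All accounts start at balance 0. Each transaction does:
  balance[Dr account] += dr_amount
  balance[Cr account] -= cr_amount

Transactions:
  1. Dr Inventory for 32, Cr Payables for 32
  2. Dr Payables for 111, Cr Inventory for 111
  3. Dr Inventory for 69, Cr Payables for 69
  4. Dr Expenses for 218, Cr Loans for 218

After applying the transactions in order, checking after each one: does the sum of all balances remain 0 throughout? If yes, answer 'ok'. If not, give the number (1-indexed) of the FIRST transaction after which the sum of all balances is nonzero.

Answer: ok

Derivation:
After txn 1: dr=32 cr=32 sum_balances=0
After txn 2: dr=111 cr=111 sum_balances=0
After txn 3: dr=69 cr=69 sum_balances=0
After txn 4: dr=218 cr=218 sum_balances=0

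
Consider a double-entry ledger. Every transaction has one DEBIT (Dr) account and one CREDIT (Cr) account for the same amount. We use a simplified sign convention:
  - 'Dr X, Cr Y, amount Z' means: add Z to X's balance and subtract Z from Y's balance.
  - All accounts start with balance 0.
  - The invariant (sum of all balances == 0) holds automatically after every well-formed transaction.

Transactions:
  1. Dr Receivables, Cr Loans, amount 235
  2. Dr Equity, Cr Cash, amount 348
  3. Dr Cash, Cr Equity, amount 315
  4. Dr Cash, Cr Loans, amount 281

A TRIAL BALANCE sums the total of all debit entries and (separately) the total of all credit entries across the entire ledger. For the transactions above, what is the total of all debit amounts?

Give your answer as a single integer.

Txn 1: debit+=235
Txn 2: debit+=348
Txn 3: debit+=315
Txn 4: debit+=281
Total debits = 1179

Answer: 1179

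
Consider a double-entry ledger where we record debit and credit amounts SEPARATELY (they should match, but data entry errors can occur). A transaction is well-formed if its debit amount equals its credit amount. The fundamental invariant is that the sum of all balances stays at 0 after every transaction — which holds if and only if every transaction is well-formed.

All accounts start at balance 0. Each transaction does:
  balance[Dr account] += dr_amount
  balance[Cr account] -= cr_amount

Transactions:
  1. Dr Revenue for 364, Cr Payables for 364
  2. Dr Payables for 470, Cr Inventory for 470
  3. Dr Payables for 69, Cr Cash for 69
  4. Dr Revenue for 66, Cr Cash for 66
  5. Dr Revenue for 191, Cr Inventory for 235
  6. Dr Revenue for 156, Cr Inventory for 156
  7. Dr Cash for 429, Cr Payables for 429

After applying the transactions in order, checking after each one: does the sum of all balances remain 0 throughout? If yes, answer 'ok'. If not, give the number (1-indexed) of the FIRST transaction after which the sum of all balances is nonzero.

Answer: 5

Derivation:
After txn 1: dr=364 cr=364 sum_balances=0
After txn 2: dr=470 cr=470 sum_balances=0
After txn 3: dr=69 cr=69 sum_balances=0
After txn 4: dr=66 cr=66 sum_balances=0
After txn 5: dr=191 cr=235 sum_balances=-44
After txn 6: dr=156 cr=156 sum_balances=-44
After txn 7: dr=429 cr=429 sum_balances=-44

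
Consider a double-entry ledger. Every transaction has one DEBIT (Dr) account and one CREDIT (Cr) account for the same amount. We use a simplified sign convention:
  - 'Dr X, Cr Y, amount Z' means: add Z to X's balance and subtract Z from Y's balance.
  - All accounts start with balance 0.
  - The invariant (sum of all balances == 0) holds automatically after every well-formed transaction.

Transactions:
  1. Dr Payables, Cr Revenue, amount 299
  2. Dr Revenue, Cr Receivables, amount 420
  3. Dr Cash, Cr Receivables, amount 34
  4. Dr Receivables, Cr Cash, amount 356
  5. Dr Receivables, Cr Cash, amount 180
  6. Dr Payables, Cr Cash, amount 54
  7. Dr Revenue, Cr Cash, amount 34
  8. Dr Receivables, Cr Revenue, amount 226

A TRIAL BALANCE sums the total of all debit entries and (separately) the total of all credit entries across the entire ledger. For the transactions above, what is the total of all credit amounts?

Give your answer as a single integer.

Txn 1: credit+=299
Txn 2: credit+=420
Txn 3: credit+=34
Txn 4: credit+=356
Txn 5: credit+=180
Txn 6: credit+=54
Txn 7: credit+=34
Txn 8: credit+=226
Total credits = 1603

Answer: 1603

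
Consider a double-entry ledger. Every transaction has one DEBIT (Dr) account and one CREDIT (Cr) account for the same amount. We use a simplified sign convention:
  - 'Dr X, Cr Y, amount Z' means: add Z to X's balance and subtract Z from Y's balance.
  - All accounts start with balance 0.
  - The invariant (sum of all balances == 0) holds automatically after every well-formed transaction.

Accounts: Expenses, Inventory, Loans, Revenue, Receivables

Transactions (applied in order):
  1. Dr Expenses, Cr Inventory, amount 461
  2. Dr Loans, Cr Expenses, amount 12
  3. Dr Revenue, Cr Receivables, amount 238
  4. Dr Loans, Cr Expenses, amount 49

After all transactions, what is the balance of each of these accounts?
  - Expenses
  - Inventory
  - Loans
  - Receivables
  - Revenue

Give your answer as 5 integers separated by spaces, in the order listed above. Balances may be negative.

Answer: 400 -461 61 -238 238

Derivation:
After txn 1 (Dr Expenses, Cr Inventory, amount 461): Expenses=461 Inventory=-461
After txn 2 (Dr Loans, Cr Expenses, amount 12): Expenses=449 Inventory=-461 Loans=12
After txn 3 (Dr Revenue, Cr Receivables, amount 238): Expenses=449 Inventory=-461 Loans=12 Receivables=-238 Revenue=238
After txn 4 (Dr Loans, Cr Expenses, amount 49): Expenses=400 Inventory=-461 Loans=61 Receivables=-238 Revenue=238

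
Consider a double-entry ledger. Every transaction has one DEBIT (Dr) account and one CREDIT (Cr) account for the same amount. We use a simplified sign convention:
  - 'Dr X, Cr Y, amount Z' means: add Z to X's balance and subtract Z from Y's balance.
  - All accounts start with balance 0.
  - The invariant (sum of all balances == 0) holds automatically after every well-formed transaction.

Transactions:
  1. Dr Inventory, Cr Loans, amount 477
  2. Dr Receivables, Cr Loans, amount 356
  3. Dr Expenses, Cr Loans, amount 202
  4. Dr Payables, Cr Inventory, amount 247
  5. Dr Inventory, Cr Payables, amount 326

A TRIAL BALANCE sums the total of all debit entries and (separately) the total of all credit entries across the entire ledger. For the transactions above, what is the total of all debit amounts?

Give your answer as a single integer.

Answer: 1608

Derivation:
Txn 1: debit+=477
Txn 2: debit+=356
Txn 3: debit+=202
Txn 4: debit+=247
Txn 5: debit+=326
Total debits = 1608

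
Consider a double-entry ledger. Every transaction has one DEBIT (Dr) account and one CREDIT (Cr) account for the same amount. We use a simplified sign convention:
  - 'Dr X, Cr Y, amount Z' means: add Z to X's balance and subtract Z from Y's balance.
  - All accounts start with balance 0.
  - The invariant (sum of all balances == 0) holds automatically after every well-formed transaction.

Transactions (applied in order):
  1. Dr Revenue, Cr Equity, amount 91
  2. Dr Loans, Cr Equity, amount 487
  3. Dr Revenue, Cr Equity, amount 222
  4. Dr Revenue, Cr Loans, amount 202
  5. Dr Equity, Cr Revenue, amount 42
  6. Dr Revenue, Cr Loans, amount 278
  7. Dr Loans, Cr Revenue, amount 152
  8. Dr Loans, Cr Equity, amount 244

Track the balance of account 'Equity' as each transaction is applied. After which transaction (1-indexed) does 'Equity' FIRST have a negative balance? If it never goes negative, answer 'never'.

Answer: 1

Derivation:
After txn 1: Equity=-91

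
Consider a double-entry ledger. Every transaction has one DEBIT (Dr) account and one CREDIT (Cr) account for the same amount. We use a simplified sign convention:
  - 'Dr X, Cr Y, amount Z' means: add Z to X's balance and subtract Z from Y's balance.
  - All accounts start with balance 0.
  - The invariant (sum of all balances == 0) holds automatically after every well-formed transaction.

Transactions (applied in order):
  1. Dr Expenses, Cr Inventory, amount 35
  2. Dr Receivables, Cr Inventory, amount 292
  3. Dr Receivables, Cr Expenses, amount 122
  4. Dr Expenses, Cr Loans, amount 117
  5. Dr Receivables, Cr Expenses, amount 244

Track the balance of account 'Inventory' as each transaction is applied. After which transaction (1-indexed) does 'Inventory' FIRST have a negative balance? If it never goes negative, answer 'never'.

Answer: 1

Derivation:
After txn 1: Inventory=-35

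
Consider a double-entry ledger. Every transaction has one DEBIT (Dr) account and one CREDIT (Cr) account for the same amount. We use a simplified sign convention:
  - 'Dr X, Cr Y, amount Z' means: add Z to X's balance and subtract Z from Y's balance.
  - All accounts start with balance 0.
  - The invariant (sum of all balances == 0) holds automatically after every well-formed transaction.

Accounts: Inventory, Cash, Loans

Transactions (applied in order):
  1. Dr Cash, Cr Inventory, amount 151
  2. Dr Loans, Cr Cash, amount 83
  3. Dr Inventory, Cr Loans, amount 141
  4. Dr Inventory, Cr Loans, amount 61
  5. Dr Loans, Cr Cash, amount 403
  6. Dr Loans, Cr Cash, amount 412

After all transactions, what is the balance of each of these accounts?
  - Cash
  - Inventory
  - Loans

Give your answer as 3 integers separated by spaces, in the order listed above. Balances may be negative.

Answer: -747 51 696

Derivation:
After txn 1 (Dr Cash, Cr Inventory, amount 151): Cash=151 Inventory=-151
After txn 2 (Dr Loans, Cr Cash, amount 83): Cash=68 Inventory=-151 Loans=83
After txn 3 (Dr Inventory, Cr Loans, amount 141): Cash=68 Inventory=-10 Loans=-58
After txn 4 (Dr Inventory, Cr Loans, amount 61): Cash=68 Inventory=51 Loans=-119
After txn 5 (Dr Loans, Cr Cash, amount 403): Cash=-335 Inventory=51 Loans=284
After txn 6 (Dr Loans, Cr Cash, amount 412): Cash=-747 Inventory=51 Loans=696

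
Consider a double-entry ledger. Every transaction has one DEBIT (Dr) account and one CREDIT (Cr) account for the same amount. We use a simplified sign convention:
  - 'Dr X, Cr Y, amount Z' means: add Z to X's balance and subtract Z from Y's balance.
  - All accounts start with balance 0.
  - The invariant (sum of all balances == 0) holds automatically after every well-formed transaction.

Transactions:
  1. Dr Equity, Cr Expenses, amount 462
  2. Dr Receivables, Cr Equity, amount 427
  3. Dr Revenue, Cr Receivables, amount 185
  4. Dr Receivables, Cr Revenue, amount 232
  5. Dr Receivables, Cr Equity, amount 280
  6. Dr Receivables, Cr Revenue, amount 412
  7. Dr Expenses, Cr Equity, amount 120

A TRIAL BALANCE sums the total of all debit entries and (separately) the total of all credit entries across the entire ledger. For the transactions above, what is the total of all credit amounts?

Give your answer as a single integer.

Answer: 2118

Derivation:
Txn 1: credit+=462
Txn 2: credit+=427
Txn 3: credit+=185
Txn 4: credit+=232
Txn 5: credit+=280
Txn 6: credit+=412
Txn 7: credit+=120
Total credits = 2118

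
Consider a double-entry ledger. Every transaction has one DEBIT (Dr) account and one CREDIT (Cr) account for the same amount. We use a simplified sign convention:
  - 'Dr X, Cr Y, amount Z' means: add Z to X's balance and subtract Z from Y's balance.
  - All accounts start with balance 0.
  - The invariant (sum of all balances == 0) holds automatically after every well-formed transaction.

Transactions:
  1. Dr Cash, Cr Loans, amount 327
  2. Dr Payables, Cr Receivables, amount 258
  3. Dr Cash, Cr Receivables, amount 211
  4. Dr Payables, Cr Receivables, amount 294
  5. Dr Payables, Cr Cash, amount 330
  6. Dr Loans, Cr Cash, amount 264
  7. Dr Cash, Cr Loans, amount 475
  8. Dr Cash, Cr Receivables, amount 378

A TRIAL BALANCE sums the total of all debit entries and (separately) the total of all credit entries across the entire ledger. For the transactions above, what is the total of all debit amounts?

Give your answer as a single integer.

Txn 1: debit+=327
Txn 2: debit+=258
Txn 3: debit+=211
Txn 4: debit+=294
Txn 5: debit+=330
Txn 6: debit+=264
Txn 7: debit+=475
Txn 8: debit+=378
Total debits = 2537

Answer: 2537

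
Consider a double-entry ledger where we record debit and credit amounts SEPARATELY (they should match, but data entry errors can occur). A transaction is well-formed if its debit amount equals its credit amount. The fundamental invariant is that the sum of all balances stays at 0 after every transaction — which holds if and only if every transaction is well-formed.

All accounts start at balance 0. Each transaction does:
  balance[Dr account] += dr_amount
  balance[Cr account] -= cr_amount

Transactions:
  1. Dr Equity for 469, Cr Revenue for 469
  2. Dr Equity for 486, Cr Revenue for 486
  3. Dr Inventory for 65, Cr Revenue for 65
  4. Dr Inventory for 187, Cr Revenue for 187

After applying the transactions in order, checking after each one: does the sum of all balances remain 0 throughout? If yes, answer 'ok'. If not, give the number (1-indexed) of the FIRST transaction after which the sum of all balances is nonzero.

After txn 1: dr=469 cr=469 sum_balances=0
After txn 2: dr=486 cr=486 sum_balances=0
After txn 3: dr=65 cr=65 sum_balances=0
After txn 4: dr=187 cr=187 sum_balances=0

Answer: ok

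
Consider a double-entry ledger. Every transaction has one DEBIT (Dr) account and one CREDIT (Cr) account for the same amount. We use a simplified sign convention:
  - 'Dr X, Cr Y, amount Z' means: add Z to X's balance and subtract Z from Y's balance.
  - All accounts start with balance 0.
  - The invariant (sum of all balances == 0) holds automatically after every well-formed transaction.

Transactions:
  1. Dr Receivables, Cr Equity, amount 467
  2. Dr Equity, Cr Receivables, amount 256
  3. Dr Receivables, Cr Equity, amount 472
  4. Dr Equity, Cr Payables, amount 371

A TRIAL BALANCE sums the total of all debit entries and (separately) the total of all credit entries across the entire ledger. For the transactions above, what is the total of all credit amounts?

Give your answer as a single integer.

Txn 1: credit+=467
Txn 2: credit+=256
Txn 3: credit+=472
Txn 4: credit+=371
Total credits = 1566

Answer: 1566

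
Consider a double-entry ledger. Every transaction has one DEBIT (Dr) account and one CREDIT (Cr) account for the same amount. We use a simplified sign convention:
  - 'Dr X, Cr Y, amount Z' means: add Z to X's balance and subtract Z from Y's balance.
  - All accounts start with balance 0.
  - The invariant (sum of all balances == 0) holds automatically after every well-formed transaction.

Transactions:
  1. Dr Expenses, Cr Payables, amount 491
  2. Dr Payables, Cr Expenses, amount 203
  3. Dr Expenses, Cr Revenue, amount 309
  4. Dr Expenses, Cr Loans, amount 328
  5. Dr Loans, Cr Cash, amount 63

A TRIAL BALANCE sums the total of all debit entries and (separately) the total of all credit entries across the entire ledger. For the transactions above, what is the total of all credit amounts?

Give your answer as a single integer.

Answer: 1394

Derivation:
Txn 1: credit+=491
Txn 2: credit+=203
Txn 3: credit+=309
Txn 4: credit+=328
Txn 5: credit+=63
Total credits = 1394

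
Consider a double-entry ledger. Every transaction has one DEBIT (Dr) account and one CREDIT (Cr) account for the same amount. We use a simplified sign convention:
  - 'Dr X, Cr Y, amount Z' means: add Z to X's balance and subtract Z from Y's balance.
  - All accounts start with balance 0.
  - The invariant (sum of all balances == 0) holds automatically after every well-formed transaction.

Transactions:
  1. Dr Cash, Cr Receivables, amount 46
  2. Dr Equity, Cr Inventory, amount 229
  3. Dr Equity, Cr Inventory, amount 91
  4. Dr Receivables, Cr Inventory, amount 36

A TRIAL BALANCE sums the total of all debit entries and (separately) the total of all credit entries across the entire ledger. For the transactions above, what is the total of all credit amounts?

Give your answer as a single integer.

Txn 1: credit+=46
Txn 2: credit+=229
Txn 3: credit+=91
Txn 4: credit+=36
Total credits = 402

Answer: 402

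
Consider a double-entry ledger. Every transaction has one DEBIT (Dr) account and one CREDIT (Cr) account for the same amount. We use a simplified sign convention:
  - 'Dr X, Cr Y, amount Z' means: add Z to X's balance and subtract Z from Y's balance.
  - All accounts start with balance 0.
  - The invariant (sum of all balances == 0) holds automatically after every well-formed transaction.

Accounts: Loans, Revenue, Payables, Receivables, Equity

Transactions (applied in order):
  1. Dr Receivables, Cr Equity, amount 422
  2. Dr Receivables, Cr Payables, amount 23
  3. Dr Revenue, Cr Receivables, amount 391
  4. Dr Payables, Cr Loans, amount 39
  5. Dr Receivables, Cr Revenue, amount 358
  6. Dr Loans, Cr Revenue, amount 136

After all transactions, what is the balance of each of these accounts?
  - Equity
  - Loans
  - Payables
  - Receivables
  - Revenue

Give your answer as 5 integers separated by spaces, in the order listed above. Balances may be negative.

Answer: -422 97 16 412 -103

Derivation:
After txn 1 (Dr Receivables, Cr Equity, amount 422): Equity=-422 Receivables=422
After txn 2 (Dr Receivables, Cr Payables, amount 23): Equity=-422 Payables=-23 Receivables=445
After txn 3 (Dr Revenue, Cr Receivables, amount 391): Equity=-422 Payables=-23 Receivables=54 Revenue=391
After txn 4 (Dr Payables, Cr Loans, amount 39): Equity=-422 Loans=-39 Payables=16 Receivables=54 Revenue=391
After txn 5 (Dr Receivables, Cr Revenue, amount 358): Equity=-422 Loans=-39 Payables=16 Receivables=412 Revenue=33
After txn 6 (Dr Loans, Cr Revenue, amount 136): Equity=-422 Loans=97 Payables=16 Receivables=412 Revenue=-103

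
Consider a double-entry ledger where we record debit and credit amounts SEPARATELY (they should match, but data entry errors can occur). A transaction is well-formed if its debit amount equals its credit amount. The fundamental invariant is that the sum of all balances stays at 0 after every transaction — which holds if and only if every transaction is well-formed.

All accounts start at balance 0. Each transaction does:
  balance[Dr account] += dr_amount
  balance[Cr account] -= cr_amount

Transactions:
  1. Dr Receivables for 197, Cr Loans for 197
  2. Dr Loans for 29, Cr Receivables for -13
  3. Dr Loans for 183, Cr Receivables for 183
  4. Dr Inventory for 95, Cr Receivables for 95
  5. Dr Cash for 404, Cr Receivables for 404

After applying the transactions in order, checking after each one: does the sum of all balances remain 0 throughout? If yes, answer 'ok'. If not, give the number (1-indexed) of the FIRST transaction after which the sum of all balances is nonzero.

Answer: 2

Derivation:
After txn 1: dr=197 cr=197 sum_balances=0
After txn 2: dr=29 cr=-13 sum_balances=42
After txn 3: dr=183 cr=183 sum_balances=42
After txn 4: dr=95 cr=95 sum_balances=42
After txn 5: dr=404 cr=404 sum_balances=42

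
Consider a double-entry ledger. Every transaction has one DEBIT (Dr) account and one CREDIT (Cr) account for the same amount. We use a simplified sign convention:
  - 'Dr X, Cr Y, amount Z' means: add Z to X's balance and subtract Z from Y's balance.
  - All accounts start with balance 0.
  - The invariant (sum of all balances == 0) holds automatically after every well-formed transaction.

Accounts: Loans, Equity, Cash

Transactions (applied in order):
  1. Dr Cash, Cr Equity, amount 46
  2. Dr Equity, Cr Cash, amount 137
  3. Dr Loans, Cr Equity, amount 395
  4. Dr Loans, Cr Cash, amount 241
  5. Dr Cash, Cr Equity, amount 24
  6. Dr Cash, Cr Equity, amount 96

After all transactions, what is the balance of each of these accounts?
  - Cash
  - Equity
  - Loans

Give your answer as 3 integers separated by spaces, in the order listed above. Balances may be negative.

Answer: -212 -424 636

Derivation:
After txn 1 (Dr Cash, Cr Equity, amount 46): Cash=46 Equity=-46
After txn 2 (Dr Equity, Cr Cash, amount 137): Cash=-91 Equity=91
After txn 3 (Dr Loans, Cr Equity, amount 395): Cash=-91 Equity=-304 Loans=395
After txn 4 (Dr Loans, Cr Cash, amount 241): Cash=-332 Equity=-304 Loans=636
After txn 5 (Dr Cash, Cr Equity, amount 24): Cash=-308 Equity=-328 Loans=636
After txn 6 (Dr Cash, Cr Equity, amount 96): Cash=-212 Equity=-424 Loans=636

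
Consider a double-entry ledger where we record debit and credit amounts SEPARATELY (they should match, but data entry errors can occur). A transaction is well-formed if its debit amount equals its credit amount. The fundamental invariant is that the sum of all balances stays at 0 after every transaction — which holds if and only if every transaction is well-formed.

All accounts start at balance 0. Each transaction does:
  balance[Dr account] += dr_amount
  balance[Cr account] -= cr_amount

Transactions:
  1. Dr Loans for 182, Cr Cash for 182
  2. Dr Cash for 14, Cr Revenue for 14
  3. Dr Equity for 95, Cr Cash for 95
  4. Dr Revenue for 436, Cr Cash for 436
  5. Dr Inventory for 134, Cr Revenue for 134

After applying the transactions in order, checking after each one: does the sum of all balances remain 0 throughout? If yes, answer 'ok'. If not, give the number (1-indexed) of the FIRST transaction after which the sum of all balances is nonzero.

After txn 1: dr=182 cr=182 sum_balances=0
After txn 2: dr=14 cr=14 sum_balances=0
After txn 3: dr=95 cr=95 sum_balances=0
After txn 4: dr=436 cr=436 sum_balances=0
After txn 5: dr=134 cr=134 sum_balances=0

Answer: ok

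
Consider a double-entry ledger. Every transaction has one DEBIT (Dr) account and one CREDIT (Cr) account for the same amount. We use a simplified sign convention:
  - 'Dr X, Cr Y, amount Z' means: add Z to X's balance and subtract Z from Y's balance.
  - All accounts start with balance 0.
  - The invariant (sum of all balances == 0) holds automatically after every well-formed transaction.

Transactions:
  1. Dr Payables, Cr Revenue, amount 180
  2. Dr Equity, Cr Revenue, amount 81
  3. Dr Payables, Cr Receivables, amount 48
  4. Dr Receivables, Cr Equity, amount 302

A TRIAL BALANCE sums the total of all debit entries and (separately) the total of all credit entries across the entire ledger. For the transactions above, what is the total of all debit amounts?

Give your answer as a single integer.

Txn 1: debit+=180
Txn 2: debit+=81
Txn 3: debit+=48
Txn 4: debit+=302
Total debits = 611

Answer: 611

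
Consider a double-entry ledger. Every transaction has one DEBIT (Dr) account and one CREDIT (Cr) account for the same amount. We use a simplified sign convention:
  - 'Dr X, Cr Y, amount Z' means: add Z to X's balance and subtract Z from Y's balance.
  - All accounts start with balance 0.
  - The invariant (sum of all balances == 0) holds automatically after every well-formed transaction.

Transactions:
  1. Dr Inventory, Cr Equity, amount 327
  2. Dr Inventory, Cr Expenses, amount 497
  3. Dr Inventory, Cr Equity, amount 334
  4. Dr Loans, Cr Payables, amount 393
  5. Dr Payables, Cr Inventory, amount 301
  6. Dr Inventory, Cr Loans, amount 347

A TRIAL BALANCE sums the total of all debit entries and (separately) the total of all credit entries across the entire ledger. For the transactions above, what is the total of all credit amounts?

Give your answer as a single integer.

Txn 1: credit+=327
Txn 2: credit+=497
Txn 3: credit+=334
Txn 4: credit+=393
Txn 5: credit+=301
Txn 6: credit+=347
Total credits = 2199

Answer: 2199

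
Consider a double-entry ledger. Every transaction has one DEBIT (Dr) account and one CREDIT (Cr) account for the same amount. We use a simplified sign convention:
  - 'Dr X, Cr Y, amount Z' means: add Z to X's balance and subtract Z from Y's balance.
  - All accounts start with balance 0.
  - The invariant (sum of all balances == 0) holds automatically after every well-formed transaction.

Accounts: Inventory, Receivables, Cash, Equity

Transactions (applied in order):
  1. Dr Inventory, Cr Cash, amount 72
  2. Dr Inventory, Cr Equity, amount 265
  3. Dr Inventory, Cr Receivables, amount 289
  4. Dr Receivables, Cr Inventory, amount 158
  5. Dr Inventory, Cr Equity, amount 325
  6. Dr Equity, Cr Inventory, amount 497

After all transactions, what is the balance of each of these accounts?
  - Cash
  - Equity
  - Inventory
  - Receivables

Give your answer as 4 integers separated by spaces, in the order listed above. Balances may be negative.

After txn 1 (Dr Inventory, Cr Cash, amount 72): Cash=-72 Inventory=72
After txn 2 (Dr Inventory, Cr Equity, amount 265): Cash=-72 Equity=-265 Inventory=337
After txn 3 (Dr Inventory, Cr Receivables, amount 289): Cash=-72 Equity=-265 Inventory=626 Receivables=-289
After txn 4 (Dr Receivables, Cr Inventory, amount 158): Cash=-72 Equity=-265 Inventory=468 Receivables=-131
After txn 5 (Dr Inventory, Cr Equity, amount 325): Cash=-72 Equity=-590 Inventory=793 Receivables=-131
After txn 6 (Dr Equity, Cr Inventory, amount 497): Cash=-72 Equity=-93 Inventory=296 Receivables=-131

Answer: -72 -93 296 -131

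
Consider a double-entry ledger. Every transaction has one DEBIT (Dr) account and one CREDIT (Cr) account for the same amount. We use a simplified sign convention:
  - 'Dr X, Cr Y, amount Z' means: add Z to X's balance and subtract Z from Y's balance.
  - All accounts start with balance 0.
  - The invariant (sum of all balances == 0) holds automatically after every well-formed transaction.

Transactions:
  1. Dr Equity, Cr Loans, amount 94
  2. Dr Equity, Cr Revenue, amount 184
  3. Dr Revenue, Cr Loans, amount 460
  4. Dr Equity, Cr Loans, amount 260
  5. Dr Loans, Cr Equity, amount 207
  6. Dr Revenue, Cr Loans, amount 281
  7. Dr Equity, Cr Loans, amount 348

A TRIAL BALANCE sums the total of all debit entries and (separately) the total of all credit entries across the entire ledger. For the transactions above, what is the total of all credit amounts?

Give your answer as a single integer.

Txn 1: credit+=94
Txn 2: credit+=184
Txn 3: credit+=460
Txn 4: credit+=260
Txn 5: credit+=207
Txn 6: credit+=281
Txn 7: credit+=348
Total credits = 1834

Answer: 1834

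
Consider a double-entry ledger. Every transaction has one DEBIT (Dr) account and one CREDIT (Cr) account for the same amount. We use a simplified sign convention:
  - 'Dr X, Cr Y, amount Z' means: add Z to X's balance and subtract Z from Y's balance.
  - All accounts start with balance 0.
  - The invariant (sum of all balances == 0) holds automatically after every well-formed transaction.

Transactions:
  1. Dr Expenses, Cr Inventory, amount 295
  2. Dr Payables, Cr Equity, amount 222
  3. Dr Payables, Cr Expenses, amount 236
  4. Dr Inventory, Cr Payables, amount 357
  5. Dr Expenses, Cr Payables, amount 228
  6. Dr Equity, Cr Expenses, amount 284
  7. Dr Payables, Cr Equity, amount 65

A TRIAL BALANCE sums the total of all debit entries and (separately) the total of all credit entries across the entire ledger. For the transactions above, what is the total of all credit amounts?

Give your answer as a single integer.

Answer: 1687

Derivation:
Txn 1: credit+=295
Txn 2: credit+=222
Txn 3: credit+=236
Txn 4: credit+=357
Txn 5: credit+=228
Txn 6: credit+=284
Txn 7: credit+=65
Total credits = 1687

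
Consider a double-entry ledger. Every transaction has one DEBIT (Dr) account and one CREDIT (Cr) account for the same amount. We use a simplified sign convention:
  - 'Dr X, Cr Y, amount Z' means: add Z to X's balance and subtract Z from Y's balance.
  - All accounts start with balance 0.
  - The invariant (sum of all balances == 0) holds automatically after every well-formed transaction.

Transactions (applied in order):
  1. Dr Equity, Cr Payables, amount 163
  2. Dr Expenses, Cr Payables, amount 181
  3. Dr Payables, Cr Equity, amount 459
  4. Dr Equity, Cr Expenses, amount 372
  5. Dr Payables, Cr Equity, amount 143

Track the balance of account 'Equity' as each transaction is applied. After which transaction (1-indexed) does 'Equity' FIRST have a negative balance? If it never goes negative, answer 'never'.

After txn 1: Equity=163
After txn 2: Equity=163
After txn 3: Equity=-296

Answer: 3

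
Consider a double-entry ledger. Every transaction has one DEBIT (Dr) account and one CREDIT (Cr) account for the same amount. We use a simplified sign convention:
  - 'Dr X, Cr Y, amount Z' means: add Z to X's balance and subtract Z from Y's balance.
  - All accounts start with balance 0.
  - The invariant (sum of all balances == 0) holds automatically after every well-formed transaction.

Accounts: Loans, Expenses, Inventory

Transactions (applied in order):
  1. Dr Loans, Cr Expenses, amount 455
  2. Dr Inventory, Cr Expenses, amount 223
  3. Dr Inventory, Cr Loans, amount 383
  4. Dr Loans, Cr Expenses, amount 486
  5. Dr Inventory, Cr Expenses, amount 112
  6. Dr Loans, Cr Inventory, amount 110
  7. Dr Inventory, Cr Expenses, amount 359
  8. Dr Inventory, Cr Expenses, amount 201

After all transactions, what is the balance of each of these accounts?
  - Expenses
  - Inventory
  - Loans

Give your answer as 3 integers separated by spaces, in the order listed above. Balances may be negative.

After txn 1 (Dr Loans, Cr Expenses, amount 455): Expenses=-455 Loans=455
After txn 2 (Dr Inventory, Cr Expenses, amount 223): Expenses=-678 Inventory=223 Loans=455
After txn 3 (Dr Inventory, Cr Loans, amount 383): Expenses=-678 Inventory=606 Loans=72
After txn 4 (Dr Loans, Cr Expenses, amount 486): Expenses=-1164 Inventory=606 Loans=558
After txn 5 (Dr Inventory, Cr Expenses, amount 112): Expenses=-1276 Inventory=718 Loans=558
After txn 6 (Dr Loans, Cr Inventory, amount 110): Expenses=-1276 Inventory=608 Loans=668
After txn 7 (Dr Inventory, Cr Expenses, amount 359): Expenses=-1635 Inventory=967 Loans=668
After txn 8 (Dr Inventory, Cr Expenses, amount 201): Expenses=-1836 Inventory=1168 Loans=668

Answer: -1836 1168 668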